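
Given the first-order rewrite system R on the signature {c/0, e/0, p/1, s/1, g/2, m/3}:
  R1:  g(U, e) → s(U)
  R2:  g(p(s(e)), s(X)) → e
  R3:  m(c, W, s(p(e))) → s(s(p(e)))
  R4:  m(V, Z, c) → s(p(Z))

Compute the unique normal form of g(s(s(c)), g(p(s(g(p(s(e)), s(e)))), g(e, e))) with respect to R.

s(s(s(c)))

1. g(s(s(c)), g(p(s(g(p(s(e)), s(e)))), g(e, e)))  →  g(s(s(c)), g(p(s(e)), g(e, e)))   [R2 at 2.1.1.1]
2. g(s(s(c)), g(p(s(e)), g(e, e)))  →  g(s(s(c)), g(p(s(e)), s(e)))   [R1 at 2.2]
3. g(s(s(c)), g(p(s(e)), s(e)))  →  g(s(s(c)), e)   [R2 at 2]
4. g(s(s(c)), e)  →  s(s(s(c)))   [R1 at ε]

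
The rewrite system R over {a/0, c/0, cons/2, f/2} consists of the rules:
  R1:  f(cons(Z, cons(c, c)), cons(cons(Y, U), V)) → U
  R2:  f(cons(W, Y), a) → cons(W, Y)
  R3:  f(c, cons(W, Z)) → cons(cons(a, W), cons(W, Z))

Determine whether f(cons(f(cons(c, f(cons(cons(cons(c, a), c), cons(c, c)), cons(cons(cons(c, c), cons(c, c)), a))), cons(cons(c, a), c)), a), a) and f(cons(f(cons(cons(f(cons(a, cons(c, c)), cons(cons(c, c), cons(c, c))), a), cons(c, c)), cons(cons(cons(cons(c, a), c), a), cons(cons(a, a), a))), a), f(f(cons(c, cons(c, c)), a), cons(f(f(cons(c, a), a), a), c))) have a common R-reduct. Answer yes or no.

yes — NF(t₁) = cons(a, a), NF(t₂) = cons(a, a)

Reduce t₁ = f(cons(f(cons(c, f(cons(cons(cons(c, a), c), cons(c, c)), cons(cons(cons(c, c), cons(c, c)), a))), cons(cons(c, a), c)), a), a):
1. f(cons(f(cons(c, f(cons(cons(cons(c, a), c), cons(c, c)), cons(cons(cons(c, c), cons(c, c)), a))), cons(cons(c, a), c)), a), a)  →  cons(f(cons(c, f(cons(cons(cons(c, a), c), cons(c, c)), cons(cons(cons(c, c), cons(c, c)), a))), cons(cons(c, a), c)), a)   [R2 at ε]
2. cons(f(cons(c, f(cons(cons(cons(c, a), c), cons(c, c)), cons(cons(cons(c, c), cons(c, c)), a))), cons(cons(c, a), c)), a)  →  cons(f(cons(c, cons(c, c)), cons(cons(c, a), c)), a)   [R1 at 1.1.2]
3. cons(f(cons(c, cons(c, c)), cons(cons(c, a), c)), a)  →  cons(a, a)   [R1 at 1]

Reduce t₂ = f(cons(f(cons(cons(f(cons(a, cons(c, c)), cons(cons(c, c), cons(c, c))), a), cons(c, c)), cons(cons(cons(cons(c, a), c), a), cons(cons(a, a), a))), a), f(f(cons(c, cons(c, c)), a), cons(f(f(cons(c, a), a), a), c))):
1. f(cons(f(cons(cons(f(cons(a, cons(c, c)), cons(cons(c, c), cons(c, c))), a), cons(c, c)), cons(cons(cons(cons(c, a), c), a), cons(cons(a, a), a))), a), f(f(cons(c, cons(c, c)), a), cons(f(f(cons(c, a), a), a), c)))  →  f(cons(a, a), f(f(cons(c, cons(c, c)), a), cons(f(f(cons(c, a), a), a), c)))   [R1 at 1.1]
2. f(cons(a, a), f(f(cons(c, cons(c, c)), a), cons(f(f(cons(c, a), a), a), c)))  →  f(cons(a, a), f(cons(c, cons(c, c)), cons(f(f(cons(c, a), a), a), c)))   [R2 at 2.1]
3. f(cons(a, a), f(cons(c, cons(c, c)), cons(f(f(cons(c, a), a), a), c)))  →  f(cons(a, a), f(cons(c, cons(c, c)), cons(f(cons(c, a), a), c)))   [R2 at 2.2.1.1]
4. f(cons(a, a), f(cons(c, cons(c, c)), cons(f(cons(c, a), a), c)))  →  f(cons(a, a), f(cons(c, cons(c, c)), cons(cons(c, a), c)))   [R2 at 2.2.1]
5. f(cons(a, a), f(cons(c, cons(c, c)), cons(cons(c, a), c)))  →  f(cons(a, a), a)   [R1 at 2]
6. f(cons(a, a), a)  →  cons(a, a)   [R2 at ε]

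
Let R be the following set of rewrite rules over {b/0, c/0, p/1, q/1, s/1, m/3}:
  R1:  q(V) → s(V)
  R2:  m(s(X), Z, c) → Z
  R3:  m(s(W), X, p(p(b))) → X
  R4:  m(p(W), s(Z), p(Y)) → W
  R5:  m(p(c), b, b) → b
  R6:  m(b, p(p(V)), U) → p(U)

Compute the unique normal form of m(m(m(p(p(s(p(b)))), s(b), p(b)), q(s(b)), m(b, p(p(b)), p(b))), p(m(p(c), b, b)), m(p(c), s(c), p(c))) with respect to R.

p(b)

1. m(m(m(p(p(s(p(b)))), s(b), p(b)), q(s(b)), m(b, p(p(b)), p(b))), p(m(p(c), b, b)), m(p(c), s(c), p(c)))  →  m(m(p(s(p(b))), q(s(b)), m(b, p(p(b)), p(b))), p(m(p(c), b, b)), m(p(c), s(c), p(c)))   [R4 at 1.1]
2. m(m(p(s(p(b))), q(s(b)), m(b, p(p(b)), p(b))), p(m(p(c), b, b)), m(p(c), s(c), p(c)))  →  m(m(p(s(p(b))), s(s(b)), m(b, p(p(b)), p(b))), p(m(p(c), b, b)), m(p(c), s(c), p(c)))   [R1 at 1.2]
3. m(m(p(s(p(b))), s(s(b)), m(b, p(p(b)), p(b))), p(m(p(c), b, b)), m(p(c), s(c), p(c)))  →  m(m(p(s(p(b))), s(s(b)), p(p(b))), p(m(p(c), b, b)), m(p(c), s(c), p(c)))   [R6 at 1.3]
4. m(m(p(s(p(b))), s(s(b)), p(p(b))), p(m(p(c), b, b)), m(p(c), s(c), p(c)))  →  m(s(p(b)), p(m(p(c), b, b)), m(p(c), s(c), p(c)))   [R4 at 1]
5. m(s(p(b)), p(m(p(c), b, b)), m(p(c), s(c), p(c)))  →  m(s(p(b)), p(b), m(p(c), s(c), p(c)))   [R5 at 2.1]
6. m(s(p(b)), p(b), m(p(c), s(c), p(c)))  →  m(s(p(b)), p(b), c)   [R4 at 3]
7. m(s(p(b)), p(b), c)  →  p(b)   [R2 at ε]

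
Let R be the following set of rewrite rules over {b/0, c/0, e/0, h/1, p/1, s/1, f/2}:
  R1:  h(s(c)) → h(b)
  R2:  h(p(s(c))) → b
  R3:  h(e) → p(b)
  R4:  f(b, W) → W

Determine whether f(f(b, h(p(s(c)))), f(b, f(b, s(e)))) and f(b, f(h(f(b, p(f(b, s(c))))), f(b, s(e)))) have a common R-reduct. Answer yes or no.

Reduce t₁ = f(f(b, h(p(s(c)))), f(b, f(b, s(e)))):
1. f(f(b, h(p(s(c)))), f(b, f(b, s(e))))  →  f(h(p(s(c))), f(b, f(b, s(e))))   [R4 at 1]
2. f(h(p(s(c))), f(b, f(b, s(e))))  →  f(b, f(b, f(b, s(e))))   [R2 at 1]
3. f(b, f(b, f(b, s(e))))  →  f(b, f(b, s(e)))   [R4 at ε]
4. f(b, f(b, s(e)))  →  f(b, s(e))   [R4 at ε]
5. f(b, s(e))  →  s(e)   [R4 at ε]

Reduce t₂ = f(b, f(h(f(b, p(f(b, s(c))))), f(b, s(e)))):
1. f(b, f(h(f(b, p(f(b, s(c))))), f(b, s(e))))  →  f(h(f(b, p(f(b, s(c))))), f(b, s(e)))   [R4 at ε]
2. f(h(f(b, p(f(b, s(c))))), f(b, s(e)))  →  f(h(p(f(b, s(c)))), f(b, s(e)))   [R4 at 1.1]
3. f(h(p(f(b, s(c)))), f(b, s(e)))  →  f(h(p(s(c))), f(b, s(e)))   [R4 at 1.1.1]
4. f(h(p(s(c))), f(b, s(e)))  →  f(b, f(b, s(e)))   [R2 at 1]
5. f(b, f(b, s(e)))  →  f(b, s(e))   [R4 at ε]
6. f(b, s(e))  →  s(e)   [R4 at ε]

yes — NF(t₁) = s(e), NF(t₂) = s(e)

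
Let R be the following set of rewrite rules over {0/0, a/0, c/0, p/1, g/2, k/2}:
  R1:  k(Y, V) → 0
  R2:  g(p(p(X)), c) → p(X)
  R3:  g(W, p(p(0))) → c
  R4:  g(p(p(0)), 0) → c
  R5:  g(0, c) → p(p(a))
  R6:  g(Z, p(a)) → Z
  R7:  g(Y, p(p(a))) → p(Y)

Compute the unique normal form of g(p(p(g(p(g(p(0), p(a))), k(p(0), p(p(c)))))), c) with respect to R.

1. g(p(p(g(p(g(p(0), p(a))), k(p(0), p(p(c)))))), c)  →  p(g(p(g(p(0), p(a))), k(p(0), p(p(c)))))   [R2 at ε]
2. p(g(p(g(p(0), p(a))), k(p(0), p(p(c)))))  →  p(g(p(p(0)), k(p(0), p(p(c)))))   [R6 at 1.1.1]
3. p(g(p(p(0)), k(p(0), p(p(c)))))  →  p(g(p(p(0)), 0))   [R1 at 1.2]
4. p(g(p(p(0)), 0))  →  p(c)   [R4 at 1]

p(c)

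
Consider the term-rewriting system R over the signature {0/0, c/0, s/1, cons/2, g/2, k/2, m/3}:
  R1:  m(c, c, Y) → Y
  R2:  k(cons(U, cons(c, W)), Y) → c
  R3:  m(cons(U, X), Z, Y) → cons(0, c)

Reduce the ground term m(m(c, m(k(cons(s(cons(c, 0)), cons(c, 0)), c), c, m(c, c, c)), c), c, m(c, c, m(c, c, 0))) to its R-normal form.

1. m(m(c, m(k(cons(s(cons(c, 0)), cons(c, 0)), c), c, m(c, c, c)), c), c, m(c, c, m(c, c, 0)))  →  m(m(c, m(c, c, m(c, c, c)), c), c, m(c, c, m(c, c, 0)))   [R2 at 1.2.1]
2. m(m(c, m(c, c, m(c, c, c)), c), c, m(c, c, m(c, c, 0)))  →  m(m(c, m(c, c, c), c), c, m(c, c, m(c, c, 0)))   [R1 at 1.2]
3. m(m(c, m(c, c, c), c), c, m(c, c, m(c, c, 0)))  →  m(m(c, c, c), c, m(c, c, m(c, c, 0)))   [R1 at 1.2]
4. m(m(c, c, c), c, m(c, c, m(c, c, 0)))  →  m(c, c, m(c, c, m(c, c, 0)))   [R1 at 1]
5. m(c, c, m(c, c, m(c, c, 0)))  →  m(c, c, m(c, c, 0))   [R1 at ε]
6. m(c, c, m(c, c, 0))  →  m(c, c, 0)   [R1 at ε]
7. m(c, c, 0)  →  0   [R1 at ε]

0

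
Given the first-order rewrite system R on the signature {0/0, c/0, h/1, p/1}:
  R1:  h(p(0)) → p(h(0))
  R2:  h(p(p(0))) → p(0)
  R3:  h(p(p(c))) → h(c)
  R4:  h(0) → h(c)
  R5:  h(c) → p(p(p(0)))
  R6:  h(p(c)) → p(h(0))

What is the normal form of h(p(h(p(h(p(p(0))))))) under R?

p(0)

1. h(p(h(p(h(p(p(0)))))))  →  h(p(h(p(p(0)))))   [R2 at 1.1.1.1]
2. h(p(h(p(p(0)))))  →  h(p(p(0)))   [R2 at 1.1]
3. h(p(p(0)))  →  p(0)   [R2 at ε]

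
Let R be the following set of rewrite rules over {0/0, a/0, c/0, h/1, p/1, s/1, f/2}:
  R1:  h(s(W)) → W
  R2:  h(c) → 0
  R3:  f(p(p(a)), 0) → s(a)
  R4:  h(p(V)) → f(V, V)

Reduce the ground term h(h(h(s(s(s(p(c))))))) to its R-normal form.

p(c)

1. h(h(h(s(s(s(p(c)))))))  →  h(h(s(s(p(c)))))   [R1 at 1.1]
2. h(h(s(s(p(c)))))  →  h(s(p(c)))   [R1 at 1]
3. h(s(p(c)))  →  p(c)   [R1 at ε]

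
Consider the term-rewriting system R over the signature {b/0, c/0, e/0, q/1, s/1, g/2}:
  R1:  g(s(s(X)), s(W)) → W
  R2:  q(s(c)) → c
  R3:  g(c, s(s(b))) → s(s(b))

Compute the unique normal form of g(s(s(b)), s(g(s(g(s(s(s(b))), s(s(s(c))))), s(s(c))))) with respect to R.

1. g(s(s(b)), s(g(s(g(s(s(s(b))), s(s(s(c))))), s(s(c)))))  →  g(s(g(s(s(s(b))), s(s(s(c))))), s(s(c)))   [R1 at ε]
2. g(s(g(s(s(s(b))), s(s(s(c))))), s(s(c)))  →  g(s(s(s(c))), s(s(c)))   [R1 at 1.1]
3. g(s(s(s(c))), s(s(c)))  →  s(c)   [R1 at ε]

s(c)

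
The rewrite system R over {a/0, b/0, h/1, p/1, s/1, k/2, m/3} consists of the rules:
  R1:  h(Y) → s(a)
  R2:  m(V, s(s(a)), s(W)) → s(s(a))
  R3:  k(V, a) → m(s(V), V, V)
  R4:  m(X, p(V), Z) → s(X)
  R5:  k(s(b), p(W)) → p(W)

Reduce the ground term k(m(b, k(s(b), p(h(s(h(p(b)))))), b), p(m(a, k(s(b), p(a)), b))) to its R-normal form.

p(s(a))

1. k(m(b, k(s(b), p(h(s(h(p(b)))))), b), p(m(a, k(s(b), p(a)), b)))  →  k(m(b, p(h(s(h(p(b))))), b), p(m(a, k(s(b), p(a)), b)))   [R5 at 1.2]
2. k(m(b, p(h(s(h(p(b))))), b), p(m(a, k(s(b), p(a)), b)))  →  k(s(b), p(m(a, k(s(b), p(a)), b)))   [R4 at 1]
3. k(s(b), p(m(a, k(s(b), p(a)), b)))  →  p(m(a, k(s(b), p(a)), b))   [R5 at ε]
4. p(m(a, k(s(b), p(a)), b))  →  p(m(a, p(a), b))   [R5 at 1.2]
5. p(m(a, p(a), b))  →  p(s(a))   [R4 at 1]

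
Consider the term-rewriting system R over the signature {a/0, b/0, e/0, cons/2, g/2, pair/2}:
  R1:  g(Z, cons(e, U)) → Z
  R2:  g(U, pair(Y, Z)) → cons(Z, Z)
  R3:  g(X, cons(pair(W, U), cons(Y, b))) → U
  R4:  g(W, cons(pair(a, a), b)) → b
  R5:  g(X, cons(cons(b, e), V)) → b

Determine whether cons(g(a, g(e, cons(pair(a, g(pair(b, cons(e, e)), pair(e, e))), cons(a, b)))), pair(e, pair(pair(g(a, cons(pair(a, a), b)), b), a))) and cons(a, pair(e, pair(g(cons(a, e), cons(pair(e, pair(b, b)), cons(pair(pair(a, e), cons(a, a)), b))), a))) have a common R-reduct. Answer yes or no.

yes — NF(t₁) = cons(a, pair(e, pair(pair(b, b), a))), NF(t₂) = cons(a, pair(e, pair(pair(b, b), a)))

Reduce t₁ = cons(g(a, g(e, cons(pair(a, g(pair(b, cons(e, e)), pair(e, e))), cons(a, b)))), pair(e, pair(pair(g(a, cons(pair(a, a), b)), b), a))):
1. cons(g(a, g(e, cons(pair(a, g(pair(b, cons(e, e)), pair(e, e))), cons(a, b)))), pair(e, pair(pair(g(a, cons(pair(a, a), b)), b), a)))  →  cons(g(a, g(pair(b, cons(e, e)), pair(e, e))), pair(e, pair(pair(g(a, cons(pair(a, a), b)), b), a)))   [R3 at 1.2]
2. cons(g(a, g(pair(b, cons(e, e)), pair(e, e))), pair(e, pair(pair(g(a, cons(pair(a, a), b)), b), a)))  →  cons(g(a, cons(e, e)), pair(e, pair(pair(g(a, cons(pair(a, a), b)), b), a)))   [R2 at 1.2]
3. cons(g(a, cons(e, e)), pair(e, pair(pair(g(a, cons(pair(a, a), b)), b), a)))  →  cons(a, pair(e, pair(pair(g(a, cons(pair(a, a), b)), b), a)))   [R1 at 1]
4. cons(a, pair(e, pair(pair(g(a, cons(pair(a, a), b)), b), a)))  →  cons(a, pair(e, pair(pair(b, b), a)))   [R4 at 2.2.1.1]

Reduce t₂ = cons(a, pair(e, pair(g(cons(a, e), cons(pair(e, pair(b, b)), cons(pair(pair(a, e), cons(a, a)), b))), a))):
1. cons(a, pair(e, pair(g(cons(a, e), cons(pair(e, pair(b, b)), cons(pair(pair(a, e), cons(a, a)), b))), a)))  →  cons(a, pair(e, pair(pair(b, b), a)))   [R3 at 2.2.1]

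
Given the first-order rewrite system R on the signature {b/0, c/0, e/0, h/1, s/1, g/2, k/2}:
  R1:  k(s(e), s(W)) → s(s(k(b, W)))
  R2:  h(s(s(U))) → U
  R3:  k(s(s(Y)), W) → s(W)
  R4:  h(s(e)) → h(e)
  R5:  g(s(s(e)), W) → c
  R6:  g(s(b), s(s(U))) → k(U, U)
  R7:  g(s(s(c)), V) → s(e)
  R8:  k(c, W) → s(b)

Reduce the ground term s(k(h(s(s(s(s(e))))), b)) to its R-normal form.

1. s(k(h(s(s(s(s(e))))), b))  →  s(k(s(s(e)), b))   [R2 at 1.1]
2. s(k(s(s(e)), b))  →  s(s(b))   [R3 at 1]

s(s(b))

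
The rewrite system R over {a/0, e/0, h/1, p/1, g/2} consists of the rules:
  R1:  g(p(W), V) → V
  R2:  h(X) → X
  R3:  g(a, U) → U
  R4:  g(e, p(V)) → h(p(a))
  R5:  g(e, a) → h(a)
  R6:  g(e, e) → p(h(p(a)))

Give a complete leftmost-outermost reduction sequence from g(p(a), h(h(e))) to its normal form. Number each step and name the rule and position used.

e

1. g(p(a), h(h(e)))  →  h(h(e))   [R1 at ε]
2. h(h(e))  →  h(e)   [R2 at ε]
3. h(e)  →  e   [R2 at ε]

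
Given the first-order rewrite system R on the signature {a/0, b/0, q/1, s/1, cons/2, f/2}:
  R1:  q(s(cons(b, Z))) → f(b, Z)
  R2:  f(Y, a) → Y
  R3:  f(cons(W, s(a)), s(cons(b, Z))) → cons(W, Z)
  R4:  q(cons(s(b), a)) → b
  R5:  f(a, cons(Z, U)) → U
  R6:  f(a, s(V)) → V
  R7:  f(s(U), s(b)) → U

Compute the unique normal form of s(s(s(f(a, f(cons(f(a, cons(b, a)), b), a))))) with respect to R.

s(s(s(b)))

1. s(s(s(f(a, f(cons(f(a, cons(b, a)), b), a)))))  →  s(s(s(f(a, cons(f(a, cons(b, a)), b)))))   [R2 at 1.1.1.2]
2. s(s(s(f(a, cons(f(a, cons(b, a)), b)))))  →  s(s(s(b)))   [R5 at 1.1.1]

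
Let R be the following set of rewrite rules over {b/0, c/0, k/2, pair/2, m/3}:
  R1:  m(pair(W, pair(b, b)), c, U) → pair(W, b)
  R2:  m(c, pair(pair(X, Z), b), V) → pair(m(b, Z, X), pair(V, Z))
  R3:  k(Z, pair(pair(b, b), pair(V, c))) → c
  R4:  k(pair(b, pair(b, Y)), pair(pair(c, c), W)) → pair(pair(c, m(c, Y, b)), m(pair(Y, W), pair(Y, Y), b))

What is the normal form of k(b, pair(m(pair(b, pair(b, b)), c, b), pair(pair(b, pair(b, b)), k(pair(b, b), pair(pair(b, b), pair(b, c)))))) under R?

1. k(b, pair(m(pair(b, pair(b, b)), c, b), pair(pair(b, pair(b, b)), k(pair(b, b), pair(pair(b, b), pair(b, c))))))  →  k(b, pair(pair(b, b), pair(pair(b, pair(b, b)), k(pair(b, b), pair(pair(b, b), pair(b, c))))))   [R1 at 2.1]
2. k(b, pair(pair(b, b), pair(pair(b, pair(b, b)), k(pair(b, b), pair(pair(b, b), pair(b, c))))))  →  k(b, pair(pair(b, b), pair(pair(b, pair(b, b)), c)))   [R3 at 2.2.2]
3. k(b, pair(pair(b, b), pair(pair(b, pair(b, b)), c)))  →  c   [R3 at ε]

c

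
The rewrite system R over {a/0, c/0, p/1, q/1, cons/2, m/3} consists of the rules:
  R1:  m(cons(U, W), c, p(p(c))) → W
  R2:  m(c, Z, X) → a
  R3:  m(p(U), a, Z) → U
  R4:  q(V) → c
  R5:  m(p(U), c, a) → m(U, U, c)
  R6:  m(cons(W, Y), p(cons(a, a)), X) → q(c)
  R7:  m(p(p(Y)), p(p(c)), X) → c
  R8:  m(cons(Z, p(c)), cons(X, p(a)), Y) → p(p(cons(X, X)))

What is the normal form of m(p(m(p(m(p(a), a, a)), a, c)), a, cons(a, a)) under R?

a

1. m(p(m(p(m(p(a), a, a)), a, c)), a, cons(a, a))  →  m(p(m(p(a), a, a)), a, c)   [R3 at ε]
2. m(p(m(p(a), a, a)), a, c)  →  m(p(a), a, a)   [R3 at ε]
3. m(p(a), a, a)  →  a   [R3 at ε]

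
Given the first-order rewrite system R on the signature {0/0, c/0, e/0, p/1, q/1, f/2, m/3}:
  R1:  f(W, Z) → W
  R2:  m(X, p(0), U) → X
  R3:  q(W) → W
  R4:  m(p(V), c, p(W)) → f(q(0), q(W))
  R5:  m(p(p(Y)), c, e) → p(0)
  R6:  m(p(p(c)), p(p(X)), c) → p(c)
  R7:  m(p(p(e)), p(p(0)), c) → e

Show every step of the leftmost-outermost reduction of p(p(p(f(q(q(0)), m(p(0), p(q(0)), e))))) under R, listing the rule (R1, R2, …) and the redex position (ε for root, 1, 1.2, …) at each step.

p(p(p(0)))

1. p(p(p(f(q(q(0)), m(p(0), p(q(0)), e)))))  →  p(p(p(q(q(0)))))   [R1 at 1.1.1]
2. p(p(p(q(q(0)))))  →  p(p(p(q(0))))   [R3 at 1.1.1]
3. p(p(p(q(0))))  →  p(p(p(0)))   [R3 at 1.1.1]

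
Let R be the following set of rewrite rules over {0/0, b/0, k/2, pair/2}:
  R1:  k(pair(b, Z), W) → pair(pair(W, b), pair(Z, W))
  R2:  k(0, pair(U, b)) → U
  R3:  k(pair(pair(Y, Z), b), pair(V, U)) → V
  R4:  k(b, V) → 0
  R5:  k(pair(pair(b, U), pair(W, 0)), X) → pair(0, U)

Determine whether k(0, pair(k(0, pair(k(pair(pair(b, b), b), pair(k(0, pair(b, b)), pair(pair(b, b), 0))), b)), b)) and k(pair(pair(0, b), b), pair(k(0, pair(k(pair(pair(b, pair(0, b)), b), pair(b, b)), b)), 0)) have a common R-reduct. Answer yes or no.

Reduce t₁ = k(0, pair(k(0, pair(k(pair(pair(b, b), b), pair(k(0, pair(b, b)), pair(pair(b, b), 0))), b)), b)):
1. k(0, pair(k(0, pair(k(pair(pair(b, b), b), pair(k(0, pair(b, b)), pair(pair(b, b), 0))), b)), b))  →  k(0, pair(k(pair(pair(b, b), b), pair(k(0, pair(b, b)), pair(pair(b, b), 0))), b))   [R2 at ε]
2. k(0, pair(k(pair(pair(b, b), b), pair(k(0, pair(b, b)), pair(pair(b, b), 0))), b))  →  k(pair(pair(b, b), b), pair(k(0, pair(b, b)), pair(pair(b, b), 0)))   [R2 at ε]
3. k(pair(pair(b, b), b), pair(k(0, pair(b, b)), pair(pair(b, b), 0)))  →  k(0, pair(b, b))   [R3 at ε]
4. k(0, pair(b, b))  →  b   [R2 at ε]

Reduce t₂ = k(pair(pair(0, b), b), pair(k(0, pair(k(pair(pair(b, pair(0, b)), b), pair(b, b)), b)), 0)):
1. k(pair(pair(0, b), b), pair(k(0, pair(k(pair(pair(b, pair(0, b)), b), pair(b, b)), b)), 0))  →  k(0, pair(k(pair(pair(b, pair(0, b)), b), pair(b, b)), b))   [R3 at ε]
2. k(0, pair(k(pair(pair(b, pair(0, b)), b), pair(b, b)), b))  →  k(pair(pair(b, pair(0, b)), b), pair(b, b))   [R2 at ε]
3. k(pair(pair(b, pair(0, b)), b), pair(b, b))  →  b   [R3 at ε]

yes — NF(t₁) = b, NF(t₂) = b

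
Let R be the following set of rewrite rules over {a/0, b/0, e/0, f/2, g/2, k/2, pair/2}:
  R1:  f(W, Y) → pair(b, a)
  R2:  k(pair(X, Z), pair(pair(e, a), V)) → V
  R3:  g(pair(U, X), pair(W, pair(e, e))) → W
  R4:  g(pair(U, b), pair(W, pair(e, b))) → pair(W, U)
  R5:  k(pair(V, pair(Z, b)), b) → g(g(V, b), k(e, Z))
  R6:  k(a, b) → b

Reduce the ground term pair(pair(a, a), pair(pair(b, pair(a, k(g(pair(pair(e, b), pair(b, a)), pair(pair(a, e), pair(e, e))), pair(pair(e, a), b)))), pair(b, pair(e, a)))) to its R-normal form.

1. pair(pair(a, a), pair(pair(b, pair(a, k(g(pair(pair(e, b), pair(b, a)), pair(pair(a, e), pair(e, e))), pair(pair(e, a), b)))), pair(b, pair(e, a))))  →  pair(pair(a, a), pair(pair(b, pair(a, k(pair(a, e), pair(pair(e, a), b)))), pair(b, pair(e, a))))   [R3 at 2.1.2.2.1]
2. pair(pair(a, a), pair(pair(b, pair(a, k(pair(a, e), pair(pair(e, a), b)))), pair(b, pair(e, a))))  →  pair(pair(a, a), pair(pair(b, pair(a, b)), pair(b, pair(e, a))))   [R2 at 2.1.2.2]

pair(pair(a, a), pair(pair(b, pair(a, b)), pair(b, pair(e, a))))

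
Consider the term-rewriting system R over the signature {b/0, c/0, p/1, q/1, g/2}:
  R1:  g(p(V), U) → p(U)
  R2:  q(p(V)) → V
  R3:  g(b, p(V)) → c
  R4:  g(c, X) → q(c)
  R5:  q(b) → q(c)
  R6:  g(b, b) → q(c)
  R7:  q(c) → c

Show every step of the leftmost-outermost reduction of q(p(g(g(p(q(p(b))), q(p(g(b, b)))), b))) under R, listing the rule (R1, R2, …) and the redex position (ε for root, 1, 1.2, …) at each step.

1. q(p(g(g(p(q(p(b))), q(p(g(b, b)))), b)))  →  g(g(p(q(p(b))), q(p(g(b, b)))), b)   [R2 at ε]
2. g(g(p(q(p(b))), q(p(g(b, b)))), b)  →  g(p(q(p(g(b, b)))), b)   [R1 at 1]
3. g(p(q(p(g(b, b)))), b)  →  p(b)   [R1 at ε]

p(b)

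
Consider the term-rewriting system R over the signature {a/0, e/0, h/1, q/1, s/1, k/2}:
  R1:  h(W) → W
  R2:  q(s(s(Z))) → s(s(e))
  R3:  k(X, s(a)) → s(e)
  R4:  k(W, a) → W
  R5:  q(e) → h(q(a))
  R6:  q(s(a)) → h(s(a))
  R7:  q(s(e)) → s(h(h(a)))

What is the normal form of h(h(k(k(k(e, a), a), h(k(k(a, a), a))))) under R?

1. h(h(k(k(k(e, a), a), h(k(k(a, a), a)))))  →  h(k(k(k(e, a), a), h(k(k(a, a), a))))   [R1 at ε]
2. h(k(k(k(e, a), a), h(k(k(a, a), a))))  →  k(k(k(e, a), a), h(k(k(a, a), a)))   [R1 at ε]
3. k(k(k(e, a), a), h(k(k(a, a), a)))  →  k(k(e, a), h(k(k(a, a), a)))   [R4 at 1]
4. k(k(e, a), h(k(k(a, a), a)))  →  k(e, h(k(k(a, a), a)))   [R4 at 1]
5. k(e, h(k(k(a, a), a)))  →  k(e, k(k(a, a), a))   [R1 at 2]
6. k(e, k(k(a, a), a))  →  k(e, k(a, a))   [R4 at 2]
7. k(e, k(a, a))  →  k(e, a)   [R4 at 2]
8. k(e, a)  →  e   [R4 at ε]

e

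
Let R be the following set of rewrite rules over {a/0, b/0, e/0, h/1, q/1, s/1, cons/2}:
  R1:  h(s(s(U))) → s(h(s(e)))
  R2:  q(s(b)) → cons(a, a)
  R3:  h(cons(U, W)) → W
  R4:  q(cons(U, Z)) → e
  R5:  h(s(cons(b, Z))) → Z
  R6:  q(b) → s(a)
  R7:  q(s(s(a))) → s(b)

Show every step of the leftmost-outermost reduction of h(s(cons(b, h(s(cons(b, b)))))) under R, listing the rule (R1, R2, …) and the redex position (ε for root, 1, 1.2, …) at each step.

1. h(s(cons(b, h(s(cons(b, b))))))  →  h(s(cons(b, b)))   [R5 at ε]
2. h(s(cons(b, b)))  →  b   [R5 at ε]

b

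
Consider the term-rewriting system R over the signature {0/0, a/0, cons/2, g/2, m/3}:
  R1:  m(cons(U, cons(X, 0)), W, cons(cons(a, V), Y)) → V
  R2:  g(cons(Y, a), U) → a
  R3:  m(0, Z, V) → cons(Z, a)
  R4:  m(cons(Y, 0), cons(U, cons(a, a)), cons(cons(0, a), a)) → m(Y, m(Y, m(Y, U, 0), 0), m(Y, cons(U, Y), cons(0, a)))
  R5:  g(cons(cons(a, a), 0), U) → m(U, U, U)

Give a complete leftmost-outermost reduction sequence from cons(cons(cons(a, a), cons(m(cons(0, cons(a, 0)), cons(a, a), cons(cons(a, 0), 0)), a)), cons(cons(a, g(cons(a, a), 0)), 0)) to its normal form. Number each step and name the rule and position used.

1. cons(cons(cons(a, a), cons(m(cons(0, cons(a, 0)), cons(a, a), cons(cons(a, 0), 0)), a)), cons(cons(a, g(cons(a, a), 0)), 0))  →  cons(cons(cons(a, a), cons(0, a)), cons(cons(a, g(cons(a, a), 0)), 0))   [R1 at 1.2.1]
2. cons(cons(cons(a, a), cons(0, a)), cons(cons(a, g(cons(a, a), 0)), 0))  →  cons(cons(cons(a, a), cons(0, a)), cons(cons(a, a), 0))   [R2 at 2.1.2]

cons(cons(cons(a, a), cons(0, a)), cons(cons(a, a), 0))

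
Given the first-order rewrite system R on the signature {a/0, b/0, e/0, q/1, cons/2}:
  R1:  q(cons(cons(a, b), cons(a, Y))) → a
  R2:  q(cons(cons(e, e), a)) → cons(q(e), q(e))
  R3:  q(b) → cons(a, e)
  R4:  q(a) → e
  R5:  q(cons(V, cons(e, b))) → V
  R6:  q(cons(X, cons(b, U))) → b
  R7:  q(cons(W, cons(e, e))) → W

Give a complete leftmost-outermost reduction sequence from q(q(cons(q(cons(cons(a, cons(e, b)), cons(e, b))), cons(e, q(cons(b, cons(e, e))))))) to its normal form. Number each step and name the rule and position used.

a

1. q(q(cons(q(cons(cons(a, cons(e, b)), cons(e, b))), cons(e, q(cons(b, cons(e, e)))))))  →  q(q(cons(cons(a, cons(e, b)), cons(e, q(cons(b, cons(e, e)))))))   [R5 at 1.1.1]
2. q(q(cons(cons(a, cons(e, b)), cons(e, q(cons(b, cons(e, e)))))))  →  q(q(cons(cons(a, cons(e, b)), cons(e, b))))   [R7 at 1.1.2.2]
3. q(q(cons(cons(a, cons(e, b)), cons(e, b))))  →  q(cons(a, cons(e, b)))   [R5 at 1]
4. q(cons(a, cons(e, b)))  →  a   [R5 at ε]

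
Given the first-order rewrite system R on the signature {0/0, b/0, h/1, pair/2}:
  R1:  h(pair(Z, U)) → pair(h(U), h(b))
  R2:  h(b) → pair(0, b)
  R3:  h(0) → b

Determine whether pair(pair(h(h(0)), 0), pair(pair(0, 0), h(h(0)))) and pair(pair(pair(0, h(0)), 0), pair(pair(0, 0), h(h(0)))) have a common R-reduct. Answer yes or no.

yes — NF(t₁) = pair(pair(pair(0, b), 0), pair(pair(0, 0), pair(0, b))), NF(t₂) = pair(pair(pair(0, b), 0), pair(pair(0, 0), pair(0, b)))

Reduce t₁ = pair(pair(h(h(0)), 0), pair(pair(0, 0), h(h(0)))):
1. pair(pair(h(h(0)), 0), pair(pair(0, 0), h(h(0))))  →  pair(pair(h(b), 0), pair(pair(0, 0), h(h(0))))   [R3 at 1.1.1]
2. pair(pair(h(b), 0), pair(pair(0, 0), h(h(0))))  →  pair(pair(pair(0, b), 0), pair(pair(0, 0), h(h(0))))   [R2 at 1.1]
3. pair(pair(pair(0, b), 0), pair(pair(0, 0), h(h(0))))  →  pair(pair(pair(0, b), 0), pair(pair(0, 0), h(b)))   [R3 at 2.2.1]
4. pair(pair(pair(0, b), 0), pair(pair(0, 0), h(b)))  →  pair(pair(pair(0, b), 0), pair(pair(0, 0), pair(0, b)))   [R2 at 2.2]

Reduce t₂ = pair(pair(pair(0, h(0)), 0), pair(pair(0, 0), h(h(0)))):
1. pair(pair(pair(0, h(0)), 0), pair(pair(0, 0), h(h(0))))  →  pair(pair(pair(0, b), 0), pair(pair(0, 0), h(h(0))))   [R3 at 1.1.2]
2. pair(pair(pair(0, b), 0), pair(pair(0, 0), h(h(0))))  →  pair(pair(pair(0, b), 0), pair(pair(0, 0), h(b)))   [R3 at 2.2.1]
3. pair(pair(pair(0, b), 0), pair(pair(0, 0), h(b)))  →  pair(pair(pair(0, b), 0), pair(pair(0, 0), pair(0, b)))   [R2 at 2.2]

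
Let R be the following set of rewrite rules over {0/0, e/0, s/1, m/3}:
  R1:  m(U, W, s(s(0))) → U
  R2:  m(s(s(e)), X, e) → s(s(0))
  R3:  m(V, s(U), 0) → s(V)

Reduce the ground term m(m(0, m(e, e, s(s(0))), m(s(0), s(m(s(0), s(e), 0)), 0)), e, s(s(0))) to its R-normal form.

1. m(m(0, m(e, e, s(s(0))), m(s(0), s(m(s(0), s(e), 0)), 0)), e, s(s(0)))  →  m(0, m(e, e, s(s(0))), m(s(0), s(m(s(0), s(e), 0)), 0))   [R1 at ε]
2. m(0, m(e, e, s(s(0))), m(s(0), s(m(s(0), s(e), 0)), 0))  →  m(0, e, m(s(0), s(m(s(0), s(e), 0)), 0))   [R1 at 2]
3. m(0, e, m(s(0), s(m(s(0), s(e), 0)), 0))  →  m(0, e, s(s(0)))   [R3 at 3]
4. m(0, e, s(s(0)))  →  0   [R1 at ε]

0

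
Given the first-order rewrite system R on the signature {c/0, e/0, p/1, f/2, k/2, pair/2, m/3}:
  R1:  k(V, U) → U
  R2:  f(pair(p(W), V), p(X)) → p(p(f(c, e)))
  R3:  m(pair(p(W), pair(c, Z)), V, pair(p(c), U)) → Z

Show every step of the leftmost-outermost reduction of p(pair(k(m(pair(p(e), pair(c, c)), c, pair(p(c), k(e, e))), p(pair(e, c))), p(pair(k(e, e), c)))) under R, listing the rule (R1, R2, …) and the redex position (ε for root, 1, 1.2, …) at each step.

p(pair(p(pair(e, c)), p(pair(e, c))))

1. p(pair(k(m(pair(p(e), pair(c, c)), c, pair(p(c), k(e, e))), p(pair(e, c))), p(pair(k(e, e), c))))  →  p(pair(p(pair(e, c)), p(pair(k(e, e), c))))   [R1 at 1.1]
2. p(pair(p(pair(e, c)), p(pair(k(e, e), c))))  →  p(pair(p(pair(e, c)), p(pair(e, c))))   [R1 at 1.2.1.1]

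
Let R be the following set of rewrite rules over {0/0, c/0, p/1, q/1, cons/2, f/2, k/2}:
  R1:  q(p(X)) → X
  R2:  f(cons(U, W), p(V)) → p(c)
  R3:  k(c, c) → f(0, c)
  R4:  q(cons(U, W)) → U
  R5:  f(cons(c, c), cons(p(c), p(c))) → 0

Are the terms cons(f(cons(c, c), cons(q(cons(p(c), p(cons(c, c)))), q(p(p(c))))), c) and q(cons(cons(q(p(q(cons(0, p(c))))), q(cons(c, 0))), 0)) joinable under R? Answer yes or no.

Reduce t₁ = cons(f(cons(c, c), cons(q(cons(p(c), p(cons(c, c)))), q(p(p(c))))), c):
1. cons(f(cons(c, c), cons(q(cons(p(c), p(cons(c, c)))), q(p(p(c))))), c)  →  cons(f(cons(c, c), cons(p(c), q(p(p(c))))), c)   [R4 at 1.2.1]
2. cons(f(cons(c, c), cons(p(c), q(p(p(c))))), c)  →  cons(f(cons(c, c), cons(p(c), p(c))), c)   [R1 at 1.2.2]
3. cons(f(cons(c, c), cons(p(c), p(c))), c)  →  cons(0, c)   [R5 at 1]

Reduce t₂ = q(cons(cons(q(p(q(cons(0, p(c))))), q(cons(c, 0))), 0)):
1. q(cons(cons(q(p(q(cons(0, p(c))))), q(cons(c, 0))), 0))  →  cons(q(p(q(cons(0, p(c))))), q(cons(c, 0)))   [R4 at ε]
2. cons(q(p(q(cons(0, p(c))))), q(cons(c, 0)))  →  cons(q(cons(0, p(c))), q(cons(c, 0)))   [R1 at 1]
3. cons(q(cons(0, p(c))), q(cons(c, 0)))  →  cons(0, q(cons(c, 0)))   [R4 at 1]
4. cons(0, q(cons(c, 0)))  →  cons(0, c)   [R4 at 2]

yes — NF(t₁) = cons(0, c), NF(t₂) = cons(0, c)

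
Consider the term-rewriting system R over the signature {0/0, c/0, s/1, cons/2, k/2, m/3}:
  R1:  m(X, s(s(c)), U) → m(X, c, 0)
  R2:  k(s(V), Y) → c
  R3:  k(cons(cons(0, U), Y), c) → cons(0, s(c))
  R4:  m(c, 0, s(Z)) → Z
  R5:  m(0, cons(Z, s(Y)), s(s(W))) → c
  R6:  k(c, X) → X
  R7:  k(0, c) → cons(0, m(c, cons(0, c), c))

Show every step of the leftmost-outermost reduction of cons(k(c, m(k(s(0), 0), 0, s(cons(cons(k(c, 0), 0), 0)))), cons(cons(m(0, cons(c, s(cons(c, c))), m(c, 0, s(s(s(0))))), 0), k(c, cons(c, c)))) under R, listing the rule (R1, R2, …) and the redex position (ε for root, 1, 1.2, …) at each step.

1. cons(k(c, m(k(s(0), 0), 0, s(cons(cons(k(c, 0), 0), 0)))), cons(cons(m(0, cons(c, s(cons(c, c))), m(c, 0, s(s(s(0))))), 0), k(c, cons(c, c))))  →  cons(m(k(s(0), 0), 0, s(cons(cons(k(c, 0), 0), 0))), cons(cons(m(0, cons(c, s(cons(c, c))), m(c, 0, s(s(s(0))))), 0), k(c, cons(c, c))))   [R6 at 1]
2. cons(m(k(s(0), 0), 0, s(cons(cons(k(c, 0), 0), 0))), cons(cons(m(0, cons(c, s(cons(c, c))), m(c, 0, s(s(s(0))))), 0), k(c, cons(c, c))))  →  cons(m(c, 0, s(cons(cons(k(c, 0), 0), 0))), cons(cons(m(0, cons(c, s(cons(c, c))), m(c, 0, s(s(s(0))))), 0), k(c, cons(c, c))))   [R2 at 1.1]
3. cons(m(c, 0, s(cons(cons(k(c, 0), 0), 0))), cons(cons(m(0, cons(c, s(cons(c, c))), m(c, 0, s(s(s(0))))), 0), k(c, cons(c, c))))  →  cons(cons(cons(k(c, 0), 0), 0), cons(cons(m(0, cons(c, s(cons(c, c))), m(c, 0, s(s(s(0))))), 0), k(c, cons(c, c))))   [R4 at 1]
4. cons(cons(cons(k(c, 0), 0), 0), cons(cons(m(0, cons(c, s(cons(c, c))), m(c, 0, s(s(s(0))))), 0), k(c, cons(c, c))))  →  cons(cons(cons(0, 0), 0), cons(cons(m(0, cons(c, s(cons(c, c))), m(c, 0, s(s(s(0))))), 0), k(c, cons(c, c))))   [R6 at 1.1.1]
5. cons(cons(cons(0, 0), 0), cons(cons(m(0, cons(c, s(cons(c, c))), m(c, 0, s(s(s(0))))), 0), k(c, cons(c, c))))  →  cons(cons(cons(0, 0), 0), cons(cons(m(0, cons(c, s(cons(c, c))), s(s(0))), 0), k(c, cons(c, c))))   [R4 at 2.1.1.3]
6. cons(cons(cons(0, 0), 0), cons(cons(m(0, cons(c, s(cons(c, c))), s(s(0))), 0), k(c, cons(c, c))))  →  cons(cons(cons(0, 0), 0), cons(cons(c, 0), k(c, cons(c, c))))   [R5 at 2.1.1]
7. cons(cons(cons(0, 0), 0), cons(cons(c, 0), k(c, cons(c, c))))  →  cons(cons(cons(0, 0), 0), cons(cons(c, 0), cons(c, c)))   [R6 at 2.2]

cons(cons(cons(0, 0), 0), cons(cons(c, 0), cons(c, c)))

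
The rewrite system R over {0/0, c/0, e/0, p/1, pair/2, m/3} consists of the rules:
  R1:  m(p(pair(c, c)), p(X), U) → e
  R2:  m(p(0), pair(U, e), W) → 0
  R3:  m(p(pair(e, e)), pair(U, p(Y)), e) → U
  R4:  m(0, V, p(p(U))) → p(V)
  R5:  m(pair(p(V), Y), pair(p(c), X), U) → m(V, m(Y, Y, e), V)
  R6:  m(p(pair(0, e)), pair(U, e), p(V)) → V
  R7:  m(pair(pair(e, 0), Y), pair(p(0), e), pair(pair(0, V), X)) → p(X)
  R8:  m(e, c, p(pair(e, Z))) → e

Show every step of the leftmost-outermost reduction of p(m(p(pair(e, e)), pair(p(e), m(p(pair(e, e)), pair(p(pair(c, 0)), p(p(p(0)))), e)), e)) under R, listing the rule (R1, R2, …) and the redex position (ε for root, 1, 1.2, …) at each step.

p(p(e))

1. p(m(p(pair(e, e)), pair(p(e), m(p(pair(e, e)), pair(p(pair(c, 0)), p(p(p(0)))), e)), e))  →  p(m(p(pair(e, e)), pair(p(e), p(pair(c, 0))), e))   [R3 at 1.2.2]
2. p(m(p(pair(e, e)), pair(p(e), p(pair(c, 0))), e))  →  p(p(e))   [R3 at 1]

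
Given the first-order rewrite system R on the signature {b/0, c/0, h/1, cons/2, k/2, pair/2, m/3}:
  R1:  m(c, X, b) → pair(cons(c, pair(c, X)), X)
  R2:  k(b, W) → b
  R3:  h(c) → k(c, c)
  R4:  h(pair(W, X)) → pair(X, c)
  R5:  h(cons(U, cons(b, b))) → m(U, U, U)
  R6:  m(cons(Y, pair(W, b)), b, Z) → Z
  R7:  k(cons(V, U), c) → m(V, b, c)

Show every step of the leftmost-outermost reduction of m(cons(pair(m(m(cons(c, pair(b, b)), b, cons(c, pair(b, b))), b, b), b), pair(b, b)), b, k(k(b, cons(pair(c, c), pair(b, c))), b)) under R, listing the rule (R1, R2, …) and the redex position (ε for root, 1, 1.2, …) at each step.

b

1. m(cons(pair(m(m(cons(c, pair(b, b)), b, cons(c, pair(b, b))), b, b), b), pair(b, b)), b, k(k(b, cons(pair(c, c), pair(b, c))), b))  →  k(k(b, cons(pair(c, c), pair(b, c))), b)   [R6 at ε]
2. k(k(b, cons(pair(c, c), pair(b, c))), b)  →  k(b, b)   [R2 at 1]
3. k(b, b)  →  b   [R2 at ε]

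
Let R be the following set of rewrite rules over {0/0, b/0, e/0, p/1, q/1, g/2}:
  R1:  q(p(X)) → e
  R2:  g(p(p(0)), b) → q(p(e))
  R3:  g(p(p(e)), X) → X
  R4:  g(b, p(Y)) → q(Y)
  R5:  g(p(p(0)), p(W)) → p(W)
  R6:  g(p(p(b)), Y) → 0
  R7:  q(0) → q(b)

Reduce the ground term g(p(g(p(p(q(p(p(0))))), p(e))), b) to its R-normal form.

1. g(p(g(p(p(q(p(p(0))))), p(e))), b)  →  g(p(g(p(p(e)), p(e))), b)   [R1 at 1.1.1.1.1]
2. g(p(g(p(p(e)), p(e))), b)  →  g(p(p(e)), b)   [R3 at 1.1]
3. g(p(p(e)), b)  →  b   [R3 at ε]

b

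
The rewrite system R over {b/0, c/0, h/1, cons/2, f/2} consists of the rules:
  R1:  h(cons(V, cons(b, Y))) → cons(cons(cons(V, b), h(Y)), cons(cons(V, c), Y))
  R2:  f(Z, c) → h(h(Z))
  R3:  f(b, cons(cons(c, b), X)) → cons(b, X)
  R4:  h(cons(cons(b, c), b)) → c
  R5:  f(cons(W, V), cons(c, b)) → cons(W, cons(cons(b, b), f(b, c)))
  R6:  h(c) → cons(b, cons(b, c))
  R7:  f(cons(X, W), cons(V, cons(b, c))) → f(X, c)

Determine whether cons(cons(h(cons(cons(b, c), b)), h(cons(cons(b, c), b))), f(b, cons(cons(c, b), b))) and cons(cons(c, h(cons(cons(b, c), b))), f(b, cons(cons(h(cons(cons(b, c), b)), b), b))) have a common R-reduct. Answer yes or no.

yes — NF(t₁) = cons(cons(c, c), cons(b, b)), NF(t₂) = cons(cons(c, c), cons(b, b))

Reduce t₁ = cons(cons(h(cons(cons(b, c), b)), h(cons(cons(b, c), b))), f(b, cons(cons(c, b), b))):
1. cons(cons(h(cons(cons(b, c), b)), h(cons(cons(b, c), b))), f(b, cons(cons(c, b), b)))  →  cons(cons(c, h(cons(cons(b, c), b))), f(b, cons(cons(c, b), b)))   [R4 at 1.1]
2. cons(cons(c, h(cons(cons(b, c), b))), f(b, cons(cons(c, b), b)))  →  cons(cons(c, c), f(b, cons(cons(c, b), b)))   [R4 at 1.2]
3. cons(cons(c, c), f(b, cons(cons(c, b), b)))  →  cons(cons(c, c), cons(b, b))   [R3 at 2]

Reduce t₂ = cons(cons(c, h(cons(cons(b, c), b))), f(b, cons(cons(h(cons(cons(b, c), b)), b), b))):
1. cons(cons(c, h(cons(cons(b, c), b))), f(b, cons(cons(h(cons(cons(b, c), b)), b), b)))  →  cons(cons(c, c), f(b, cons(cons(h(cons(cons(b, c), b)), b), b)))   [R4 at 1.2]
2. cons(cons(c, c), f(b, cons(cons(h(cons(cons(b, c), b)), b), b)))  →  cons(cons(c, c), f(b, cons(cons(c, b), b)))   [R4 at 2.2.1.1]
3. cons(cons(c, c), f(b, cons(cons(c, b), b)))  →  cons(cons(c, c), cons(b, b))   [R3 at 2]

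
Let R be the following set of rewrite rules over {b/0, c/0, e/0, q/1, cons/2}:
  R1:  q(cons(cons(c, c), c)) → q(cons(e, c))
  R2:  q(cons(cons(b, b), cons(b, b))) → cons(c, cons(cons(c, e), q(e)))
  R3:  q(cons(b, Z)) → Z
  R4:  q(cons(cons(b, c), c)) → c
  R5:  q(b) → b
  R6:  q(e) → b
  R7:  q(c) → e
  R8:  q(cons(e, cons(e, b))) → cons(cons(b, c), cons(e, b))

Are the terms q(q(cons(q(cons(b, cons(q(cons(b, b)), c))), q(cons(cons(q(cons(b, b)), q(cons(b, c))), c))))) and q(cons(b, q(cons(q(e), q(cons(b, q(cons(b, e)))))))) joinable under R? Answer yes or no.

Reduce t₁ = q(q(cons(q(cons(b, cons(q(cons(b, b)), c))), q(cons(cons(q(cons(b, b)), q(cons(b, c))), c))))):
1. q(q(cons(q(cons(b, cons(q(cons(b, b)), c))), q(cons(cons(q(cons(b, b)), q(cons(b, c))), c)))))  →  q(q(cons(cons(q(cons(b, b)), c), q(cons(cons(q(cons(b, b)), q(cons(b, c))), c)))))   [R3 at 1.1.1]
2. q(q(cons(cons(q(cons(b, b)), c), q(cons(cons(q(cons(b, b)), q(cons(b, c))), c)))))  →  q(q(cons(cons(b, c), q(cons(cons(q(cons(b, b)), q(cons(b, c))), c)))))   [R3 at 1.1.1.1]
3. q(q(cons(cons(b, c), q(cons(cons(q(cons(b, b)), q(cons(b, c))), c)))))  →  q(q(cons(cons(b, c), q(cons(cons(b, q(cons(b, c))), c)))))   [R3 at 1.1.2.1.1.1]
4. q(q(cons(cons(b, c), q(cons(cons(b, q(cons(b, c))), c)))))  →  q(q(cons(cons(b, c), q(cons(cons(b, c), c)))))   [R3 at 1.1.2.1.1.2]
5. q(q(cons(cons(b, c), q(cons(cons(b, c), c)))))  →  q(q(cons(cons(b, c), c)))   [R4 at 1.1.2]
6. q(q(cons(cons(b, c), c)))  →  q(c)   [R4 at 1]
7. q(c)  →  e   [R7 at ε]

Reduce t₂ = q(cons(b, q(cons(q(e), q(cons(b, q(cons(b, e)))))))):
1. q(cons(b, q(cons(q(e), q(cons(b, q(cons(b, e))))))))  →  q(cons(q(e), q(cons(b, q(cons(b, e))))))   [R3 at ε]
2. q(cons(q(e), q(cons(b, q(cons(b, e))))))  →  q(cons(b, q(cons(b, q(cons(b, e))))))   [R6 at 1.1]
3. q(cons(b, q(cons(b, q(cons(b, e))))))  →  q(cons(b, q(cons(b, e))))   [R3 at ε]
4. q(cons(b, q(cons(b, e))))  →  q(cons(b, e))   [R3 at ε]
5. q(cons(b, e))  →  e   [R3 at ε]

yes — NF(t₁) = e, NF(t₂) = e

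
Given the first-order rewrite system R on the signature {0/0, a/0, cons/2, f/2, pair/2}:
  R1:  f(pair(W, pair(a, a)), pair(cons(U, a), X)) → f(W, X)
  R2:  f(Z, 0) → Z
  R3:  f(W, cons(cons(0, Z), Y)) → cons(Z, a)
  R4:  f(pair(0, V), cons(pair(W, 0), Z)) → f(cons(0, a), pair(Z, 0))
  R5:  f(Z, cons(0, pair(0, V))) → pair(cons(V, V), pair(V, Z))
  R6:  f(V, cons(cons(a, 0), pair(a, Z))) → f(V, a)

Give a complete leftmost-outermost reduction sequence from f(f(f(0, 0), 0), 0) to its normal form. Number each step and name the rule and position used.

1. f(f(f(0, 0), 0), 0)  →  f(f(0, 0), 0)   [R2 at ε]
2. f(f(0, 0), 0)  →  f(0, 0)   [R2 at ε]
3. f(0, 0)  →  0   [R2 at ε]

0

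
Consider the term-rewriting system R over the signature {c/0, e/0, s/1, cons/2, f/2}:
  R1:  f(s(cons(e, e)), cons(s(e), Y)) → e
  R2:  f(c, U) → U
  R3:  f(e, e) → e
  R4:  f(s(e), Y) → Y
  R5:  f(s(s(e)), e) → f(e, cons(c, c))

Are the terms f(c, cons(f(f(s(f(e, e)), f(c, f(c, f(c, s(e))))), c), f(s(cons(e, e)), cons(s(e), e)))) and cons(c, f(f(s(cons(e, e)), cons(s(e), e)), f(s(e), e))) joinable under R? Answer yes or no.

Reduce t₁ = f(c, cons(f(f(s(f(e, e)), f(c, f(c, f(c, s(e))))), c), f(s(cons(e, e)), cons(s(e), e)))):
1. f(c, cons(f(f(s(f(e, e)), f(c, f(c, f(c, s(e))))), c), f(s(cons(e, e)), cons(s(e), e))))  →  cons(f(f(s(f(e, e)), f(c, f(c, f(c, s(e))))), c), f(s(cons(e, e)), cons(s(e), e)))   [R2 at ε]
2. cons(f(f(s(f(e, e)), f(c, f(c, f(c, s(e))))), c), f(s(cons(e, e)), cons(s(e), e)))  →  cons(f(f(s(e), f(c, f(c, f(c, s(e))))), c), f(s(cons(e, e)), cons(s(e), e)))   [R3 at 1.1.1.1]
3. cons(f(f(s(e), f(c, f(c, f(c, s(e))))), c), f(s(cons(e, e)), cons(s(e), e)))  →  cons(f(f(c, f(c, f(c, s(e)))), c), f(s(cons(e, e)), cons(s(e), e)))   [R4 at 1.1]
4. cons(f(f(c, f(c, f(c, s(e)))), c), f(s(cons(e, e)), cons(s(e), e)))  →  cons(f(f(c, f(c, s(e))), c), f(s(cons(e, e)), cons(s(e), e)))   [R2 at 1.1]
5. cons(f(f(c, f(c, s(e))), c), f(s(cons(e, e)), cons(s(e), e)))  →  cons(f(f(c, s(e)), c), f(s(cons(e, e)), cons(s(e), e)))   [R2 at 1.1]
6. cons(f(f(c, s(e)), c), f(s(cons(e, e)), cons(s(e), e)))  →  cons(f(s(e), c), f(s(cons(e, e)), cons(s(e), e)))   [R2 at 1.1]
7. cons(f(s(e), c), f(s(cons(e, e)), cons(s(e), e)))  →  cons(c, f(s(cons(e, e)), cons(s(e), e)))   [R4 at 1]
8. cons(c, f(s(cons(e, e)), cons(s(e), e)))  →  cons(c, e)   [R1 at 2]

Reduce t₂ = cons(c, f(f(s(cons(e, e)), cons(s(e), e)), f(s(e), e))):
1. cons(c, f(f(s(cons(e, e)), cons(s(e), e)), f(s(e), e)))  →  cons(c, f(e, f(s(e), e)))   [R1 at 2.1]
2. cons(c, f(e, f(s(e), e)))  →  cons(c, f(e, e))   [R4 at 2.2]
3. cons(c, f(e, e))  →  cons(c, e)   [R3 at 2]

yes — NF(t₁) = cons(c, e), NF(t₂) = cons(c, e)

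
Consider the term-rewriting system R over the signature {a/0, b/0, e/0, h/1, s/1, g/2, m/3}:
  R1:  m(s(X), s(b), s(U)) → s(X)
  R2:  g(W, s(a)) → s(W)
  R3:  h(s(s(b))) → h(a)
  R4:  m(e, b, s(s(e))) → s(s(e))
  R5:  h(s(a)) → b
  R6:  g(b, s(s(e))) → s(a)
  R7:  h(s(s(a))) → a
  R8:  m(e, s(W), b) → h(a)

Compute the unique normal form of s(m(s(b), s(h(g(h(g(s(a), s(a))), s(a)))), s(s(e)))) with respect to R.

1. s(m(s(b), s(h(g(h(g(s(a), s(a))), s(a)))), s(s(e))))  →  s(m(s(b), s(h(s(h(g(s(a), s(a)))))), s(s(e))))   [R2 at 1.2.1.1]
2. s(m(s(b), s(h(s(h(g(s(a), s(a)))))), s(s(e))))  →  s(m(s(b), s(h(s(h(s(s(a)))))), s(s(e))))   [R2 at 1.2.1.1.1.1]
3. s(m(s(b), s(h(s(h(s(s(a)))))), s(s(e))))  →  s(m(s(b), s(h(s(a))), s(s(e))))   [R7 at 1.2.1.1.1]
4. s(m(s(b), s(h(s(a))), s(s(e))))  →  s(m(s(b), s(b), s(s(e))))   [R5 at 1.2.1]
5. s(m(s(b), s(b), s(s(e))))  →  s(s(b))   [R1 at 1]

s(s(b))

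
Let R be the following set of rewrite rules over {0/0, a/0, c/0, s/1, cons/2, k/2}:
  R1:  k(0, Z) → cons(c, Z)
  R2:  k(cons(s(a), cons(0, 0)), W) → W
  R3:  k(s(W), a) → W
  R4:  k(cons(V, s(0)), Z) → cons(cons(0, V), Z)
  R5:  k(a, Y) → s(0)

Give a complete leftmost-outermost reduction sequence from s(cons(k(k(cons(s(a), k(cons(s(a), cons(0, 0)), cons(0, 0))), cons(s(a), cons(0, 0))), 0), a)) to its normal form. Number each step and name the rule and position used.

1. s(cons(k(k(cons(s(a), k(cons(s(a), cons(0, 0)), cons(0, 0))), cons(s(a), cons(0, 0))), 0), a))  →  s(cons(k(k(cons(s(a), cons(0, 0)), cons(s(a), cons(0, 0))), 0), a))   [R2 at 1.1.1.1.2]
2. s(cons(k(k(cons(s(a), cons(0, 0)), cons(s(a), cons(0, 0))), 0), a))  →  s(cons(k(cons(s(a), cons(0, 0)), 0), a))   [R2 at 1.1.1]
3. s(cons(k(cons(s(a), cons(0, 0)), 0), a))  →  s(cons(0, a))   [R2 at 1.1]

s(cons(0, a))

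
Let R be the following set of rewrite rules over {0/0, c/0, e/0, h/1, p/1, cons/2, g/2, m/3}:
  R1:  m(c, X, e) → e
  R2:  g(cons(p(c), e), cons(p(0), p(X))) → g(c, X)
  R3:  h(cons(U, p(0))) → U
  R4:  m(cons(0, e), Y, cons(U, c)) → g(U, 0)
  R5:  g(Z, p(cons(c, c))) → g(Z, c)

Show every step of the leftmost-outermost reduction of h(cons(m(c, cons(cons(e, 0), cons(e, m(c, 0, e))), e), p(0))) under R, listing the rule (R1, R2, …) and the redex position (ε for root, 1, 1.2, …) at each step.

1. h(cons(m(c, cons(cons(e, 0), cons(e, m(c, 0, e))), e), p(0)))  →  m(c, cons(cons(e, 0), cons(e, m(c, 0, e))), e)   [R3 at ε]
2. m(c, cons(cons(e, 0), cons(e, m(c, 0, e))), e)  →  e   [R1 at ε]

e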